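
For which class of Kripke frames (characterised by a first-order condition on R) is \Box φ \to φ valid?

reflexivity: \forall x Rxx

Suppose □φ→φ is valid. At any x set V(φ)={w : Rxw}. Then □φ holds at x, so φ holds at x, i.e. Rxx.
Conversely, on a frame with reflexivity the schema holds at every world under every valuation.
So the correspondent is reflexivity.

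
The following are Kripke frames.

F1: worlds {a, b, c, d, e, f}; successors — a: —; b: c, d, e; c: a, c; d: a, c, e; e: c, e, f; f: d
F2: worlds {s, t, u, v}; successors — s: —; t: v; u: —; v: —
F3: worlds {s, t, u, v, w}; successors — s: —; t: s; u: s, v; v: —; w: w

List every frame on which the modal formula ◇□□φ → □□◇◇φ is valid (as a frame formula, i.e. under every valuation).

F2, F3

Frame correspondent (Sahlqvist): ∀x ∀y ∀z ((xRy ∧ xR²z) → ∃w (yR²w ∧ zR²w)) — i.e. a generalized confluence (Geach) condition.
F1: fails — bRc, bR²a but no w with cR²w and aR²w.
F2: holds.
F3: holds.
Valid on: F2, F3.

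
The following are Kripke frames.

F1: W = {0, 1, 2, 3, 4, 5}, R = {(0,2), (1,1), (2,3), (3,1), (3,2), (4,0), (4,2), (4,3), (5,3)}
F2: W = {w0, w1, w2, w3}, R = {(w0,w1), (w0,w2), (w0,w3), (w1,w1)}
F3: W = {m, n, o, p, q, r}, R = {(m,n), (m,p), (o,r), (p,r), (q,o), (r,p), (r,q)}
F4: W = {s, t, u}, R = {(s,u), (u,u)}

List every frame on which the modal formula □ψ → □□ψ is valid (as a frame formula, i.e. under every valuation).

Frame correspondent (Sahlqvist): ∀x ∀y ∀z (Rxy ∧ Ryz → Rxz) — i.e. transitivity.
F1: fails — R32 and R23 but not R33.
F2: ✓.
F3: fails — Rpr and Rrp but not Rpp.
F4: ✓.

F2, F4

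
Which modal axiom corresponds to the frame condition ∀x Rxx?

□p → p

The condition is reflexivity. The T schema □p → p defines it.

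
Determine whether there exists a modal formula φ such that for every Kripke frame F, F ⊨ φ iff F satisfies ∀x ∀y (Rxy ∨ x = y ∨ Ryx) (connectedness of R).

Any modally definable frame class is closed under disjoint unions.
Take 3 disjoint single-world reflexive frames: each is trivially connected, but their disjoint union has 3 worlds with no edge between distinct components, so it is not connected.
Hence connectedness of R is not modally definable.

No — not modally definable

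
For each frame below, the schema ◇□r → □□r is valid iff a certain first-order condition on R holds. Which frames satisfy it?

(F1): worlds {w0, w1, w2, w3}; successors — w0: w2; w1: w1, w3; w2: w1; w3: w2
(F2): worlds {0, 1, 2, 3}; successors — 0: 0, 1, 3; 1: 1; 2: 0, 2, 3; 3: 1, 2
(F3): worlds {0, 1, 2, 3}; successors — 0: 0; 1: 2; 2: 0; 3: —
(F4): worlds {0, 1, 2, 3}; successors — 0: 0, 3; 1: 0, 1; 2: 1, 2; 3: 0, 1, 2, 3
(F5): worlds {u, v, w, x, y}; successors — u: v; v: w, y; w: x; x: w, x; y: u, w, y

(F3)

The schema corresponds to a generalized confluence (Geach) condition: ∀x ∀y ∀z ((xRy ∧ xR²z) → ∃w (yRw ∧ z = w)).
(F1): fails — w1Rw1, w1R²w2 but no w with w1Rw and w2=w.
(F2): fails — 0R0, 0R²2 but no w with 0Rw and 2=w.
(F3): holds.
(F4): fails — 0R0, 0R²1 but no w with 0Rw and 1=w.
(F5): fails — vRw, vR²u but no t with wRt and u=t.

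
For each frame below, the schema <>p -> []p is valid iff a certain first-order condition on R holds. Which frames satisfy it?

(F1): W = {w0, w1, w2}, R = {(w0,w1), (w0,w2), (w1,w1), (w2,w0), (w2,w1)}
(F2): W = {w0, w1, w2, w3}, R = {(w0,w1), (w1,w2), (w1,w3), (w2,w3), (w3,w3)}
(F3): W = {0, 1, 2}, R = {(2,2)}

This is the axiom for partial functionality; its first-order frame correspondent is forall x forall y forall z (Rxy & Rxz -> y = z).
(F1): fails — w0 sees both w1 and w2.
(F2): fails — w1 sees both w2 and w3.
(F3): ✓.

(F3)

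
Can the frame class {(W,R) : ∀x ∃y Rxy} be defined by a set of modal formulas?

Yes — defined by □r → ◇r

The condition is seriality. A defining modal formula is □r → ◇r.
Suppose □r→◇r is valid. At any x set V(r)=W. Then □r at x, so ◇r at x, so x has a successor.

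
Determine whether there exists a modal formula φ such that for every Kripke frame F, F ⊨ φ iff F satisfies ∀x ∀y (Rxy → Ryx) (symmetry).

Yes, by r → □◇r

This is a Sahlqvist condition; the B axiom r → □◇r defines it.
Suppose r→□◇r is valid. Take Rxy and set V(r)={x}. Then r at x, so □◇r at x, so ◇r at y, so some z with Ryz has r; z=x, i.e. Ryx.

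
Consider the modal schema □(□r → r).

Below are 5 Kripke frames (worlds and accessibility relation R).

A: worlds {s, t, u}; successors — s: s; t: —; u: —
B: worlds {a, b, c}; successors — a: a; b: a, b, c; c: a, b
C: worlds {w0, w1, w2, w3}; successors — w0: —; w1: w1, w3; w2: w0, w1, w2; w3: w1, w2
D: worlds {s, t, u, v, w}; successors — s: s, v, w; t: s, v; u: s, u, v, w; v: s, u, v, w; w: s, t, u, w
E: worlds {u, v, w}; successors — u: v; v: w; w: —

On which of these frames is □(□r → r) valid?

A

Frame correspondent (Sahlqvist): ∀x ∀y (Rxy → Ryy) — i.e. shift-reflexivity.
A: holds.
B: fails — Rbc but not Rcc.
C: fails — Rw1w3 but not Rw3w3.
D: fails — Rwt but not Rtt.
E: fails — Ruv but not Rvv.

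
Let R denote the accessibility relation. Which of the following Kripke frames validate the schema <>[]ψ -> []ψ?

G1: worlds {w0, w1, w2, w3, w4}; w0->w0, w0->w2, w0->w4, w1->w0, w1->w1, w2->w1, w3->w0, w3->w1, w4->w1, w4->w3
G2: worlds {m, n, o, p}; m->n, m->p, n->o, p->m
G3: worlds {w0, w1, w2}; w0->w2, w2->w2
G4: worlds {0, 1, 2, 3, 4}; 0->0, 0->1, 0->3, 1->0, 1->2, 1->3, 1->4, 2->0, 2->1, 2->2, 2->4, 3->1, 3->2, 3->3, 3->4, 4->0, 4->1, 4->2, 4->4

G3

This is the axiom for the Euclidean property; its first-order frame correspondent is forall x forall y forall z (Rxy & Rxz -> Ryz).
G1: fails — Rw0w4 and Rw0w4 but not Rw4w4.
G2: fails — Rmn and Rmn but not Rnn.
G3: holds.
G4: fails — R01 and R01 but not R11.
Valid on: G3.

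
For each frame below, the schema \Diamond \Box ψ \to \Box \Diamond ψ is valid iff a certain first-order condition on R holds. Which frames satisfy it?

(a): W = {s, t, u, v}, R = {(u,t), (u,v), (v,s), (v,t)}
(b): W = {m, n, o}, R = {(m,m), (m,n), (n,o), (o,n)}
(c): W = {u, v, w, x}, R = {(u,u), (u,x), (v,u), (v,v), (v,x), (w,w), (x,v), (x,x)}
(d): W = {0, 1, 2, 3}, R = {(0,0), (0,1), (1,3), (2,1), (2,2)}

(c)

The schema corresponds to convergence: \forall x \forall y \forall z (Rxy \wedge Rxz \to \exists w (Ryw \wedge Rzw)).
(a): fails — Ruv and Rut but v and t have no common successor.
(b): fails — Rmn and Rmm but n and m have no common successor.
(c): satisfies the condition.
(d): fails — R00 and R01 but 0 and 1 have no common successor.
Valid on: (c).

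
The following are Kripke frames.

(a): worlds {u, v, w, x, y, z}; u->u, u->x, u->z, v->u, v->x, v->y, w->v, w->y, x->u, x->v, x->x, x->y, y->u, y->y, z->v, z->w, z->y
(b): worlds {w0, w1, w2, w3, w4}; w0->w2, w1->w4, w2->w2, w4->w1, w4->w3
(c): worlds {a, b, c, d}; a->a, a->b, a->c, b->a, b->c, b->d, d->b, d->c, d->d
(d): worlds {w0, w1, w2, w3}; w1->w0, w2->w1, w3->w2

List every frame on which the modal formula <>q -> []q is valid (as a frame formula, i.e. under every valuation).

(d)

This is the axiom for partial functionality; its first-order frame correspondent is forall x forall y forall z (Rxy & Rxz -> y = z).
(a): fails — u sees both u and x.
(b): fails — w4 sees both w1 and w3.
(c): fails — a sees both a and b.
(d): satisfies the condition.
Valid on: (d).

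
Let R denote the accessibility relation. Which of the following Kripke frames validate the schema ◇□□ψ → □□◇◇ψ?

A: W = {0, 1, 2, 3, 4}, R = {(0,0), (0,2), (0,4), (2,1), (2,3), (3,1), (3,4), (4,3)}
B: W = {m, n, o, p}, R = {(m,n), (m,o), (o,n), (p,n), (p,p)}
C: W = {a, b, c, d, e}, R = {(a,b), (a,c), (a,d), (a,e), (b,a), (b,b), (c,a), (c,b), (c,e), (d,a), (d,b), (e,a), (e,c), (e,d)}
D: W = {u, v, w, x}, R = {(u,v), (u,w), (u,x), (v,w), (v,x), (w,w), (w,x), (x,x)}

Frame correspondent (Sahlqvist): ∀x ∀y ∀z ((xRy ∧ xR²z) → ∃w (yR²w ∧ zR²w)) — i.e. a generalized confluence (Geach) condition.
A: fails — 0R0, 0R²1 but no w with 0R²w and 1R²w.
B: fails — mRn, mR²n but no w with nR²w and nR²w.
C: holds.
D: holds.

C, D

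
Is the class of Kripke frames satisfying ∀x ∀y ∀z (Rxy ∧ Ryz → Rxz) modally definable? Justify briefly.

Yes, by □q → □□q

This is a Sahlqvist condition; the 4 axiom □q → □□q defines it.
Suppose □q→□□q is valid. Take Rxy, Ryz and set V(q)={w : Rxw}. Then □q at x, so □□q at x, so □q at y, so q at z, i.e. Rxz.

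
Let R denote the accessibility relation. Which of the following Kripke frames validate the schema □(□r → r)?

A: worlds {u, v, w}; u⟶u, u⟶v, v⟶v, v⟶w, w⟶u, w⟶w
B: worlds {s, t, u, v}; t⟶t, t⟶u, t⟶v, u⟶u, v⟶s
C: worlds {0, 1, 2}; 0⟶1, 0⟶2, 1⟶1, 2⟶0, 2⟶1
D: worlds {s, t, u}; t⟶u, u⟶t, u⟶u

A

This is the axiom for shift-reflexivity; its first-order frame correspondent is ∀x ∀y (Rxy → Ryy).
A: holds.
B: fails — Rtv but not Rvv.
C: fails — R02 but not R22.
D: fails — Rut but not Rtt.
Valid on: A.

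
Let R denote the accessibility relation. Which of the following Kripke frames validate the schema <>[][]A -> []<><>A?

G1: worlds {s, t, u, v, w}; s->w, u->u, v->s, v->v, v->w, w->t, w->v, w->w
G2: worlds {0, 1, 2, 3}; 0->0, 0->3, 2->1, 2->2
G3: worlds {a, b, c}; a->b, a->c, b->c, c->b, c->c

G3

The schema corresponds to a generalized confluence (Geach) condition: forall x forall y forall z ((xRy & xRz) -> exists w (y R^2 w & z R^2 w)).
G1: fails — wRt, wRt but no w* with tR²w* and tR²w*.
G2: fails — 0R0, 0R3 but no w with 0R²w and 3R²w.
G3: holds.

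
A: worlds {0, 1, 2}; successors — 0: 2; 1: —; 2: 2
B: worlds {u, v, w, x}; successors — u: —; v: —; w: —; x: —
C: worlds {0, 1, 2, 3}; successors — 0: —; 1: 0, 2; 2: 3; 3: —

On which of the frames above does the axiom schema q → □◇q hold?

The schema corresponds to symmetry: ∀x ∀y (Rxy → Ryx).
A: fails — R02 but not R20.
B: ✓.
C: fails — R12 but not R21.
Valid on: B.

B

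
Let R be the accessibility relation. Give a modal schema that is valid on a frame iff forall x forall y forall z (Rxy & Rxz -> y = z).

◇r → □r

The condition is partial functionality. The CD schema ◇r → □r defines it.
Suppose ◇r→□r is valid. Take Rxy, Rxz and set V(r)={y}. Then ◇r at x, so □r at x, so r at z, i.e. z=y.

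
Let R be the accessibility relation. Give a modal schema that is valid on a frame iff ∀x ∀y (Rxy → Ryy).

This is shift-reflexivity; the standard corresponding axiom is T□: □(□r → r).
Suppose □(□r→r) is valid. Take Rxy and set V(r)={w : Ryw}. Then at y, □r holds; since □(□r→r) at x, □r→r at y, so r at y, i.e. Ryy.

□(□r → r)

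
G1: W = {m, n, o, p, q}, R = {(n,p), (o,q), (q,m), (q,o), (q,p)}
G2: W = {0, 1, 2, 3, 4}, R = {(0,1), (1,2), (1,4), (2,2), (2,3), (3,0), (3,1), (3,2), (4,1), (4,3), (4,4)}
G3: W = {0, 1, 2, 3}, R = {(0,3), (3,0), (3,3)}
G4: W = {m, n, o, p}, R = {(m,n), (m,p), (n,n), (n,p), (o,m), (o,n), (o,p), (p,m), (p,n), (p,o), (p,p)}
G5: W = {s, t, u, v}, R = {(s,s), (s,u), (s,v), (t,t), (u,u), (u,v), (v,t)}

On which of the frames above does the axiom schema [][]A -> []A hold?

G3, G4, G5

The schema corresponds to density: forall x forall y (Rxy -> exists z (Rxz & Rzy)).
G1: fails — Rqp but no z with Rqz and Rzp.
G2: fails — R01 but no z with R0z and Rz1.
G3: ✓.
G4: ✓.
G5: ✓.
Valid on: G3, G4, G5.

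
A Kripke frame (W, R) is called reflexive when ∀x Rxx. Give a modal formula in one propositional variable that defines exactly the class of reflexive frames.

□p → p

The condition is reflexivity. The T schema □p → p defines it.
Suppose □p→p is valid. At any x set V(p)={w : Rxw}. Then □p holds at x, so p holds at x, i.e. Rxx.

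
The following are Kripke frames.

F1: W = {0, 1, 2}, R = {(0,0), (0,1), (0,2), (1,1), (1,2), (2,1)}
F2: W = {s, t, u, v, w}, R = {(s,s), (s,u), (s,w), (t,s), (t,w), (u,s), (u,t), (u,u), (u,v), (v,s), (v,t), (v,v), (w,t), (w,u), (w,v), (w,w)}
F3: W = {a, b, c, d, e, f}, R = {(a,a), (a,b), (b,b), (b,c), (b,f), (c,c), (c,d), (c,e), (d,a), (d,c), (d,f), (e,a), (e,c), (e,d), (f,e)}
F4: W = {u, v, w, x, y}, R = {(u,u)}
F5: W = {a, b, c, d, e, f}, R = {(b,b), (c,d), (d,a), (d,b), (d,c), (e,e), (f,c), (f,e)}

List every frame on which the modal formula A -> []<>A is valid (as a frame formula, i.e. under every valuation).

F4

The schema corresponds to symmetry: forall x forall y (Rxy -> Ryx).
F1: fails — R02 but not R20.
F2: fails — Ruv but not Rvu.
F3: fails — Rbc but not Rcb.
F4: satisfies the condition.
F5: fails — Rfc but not Rcf.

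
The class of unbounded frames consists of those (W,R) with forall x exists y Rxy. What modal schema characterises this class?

□p → ◇p

This is seriality; the standard corresponding axiom is D: □p → ◇p.
Suppose □p→◇p is valid. At any x set V(p)=W. Then □p at x, so ◇p at x, so x has a successor.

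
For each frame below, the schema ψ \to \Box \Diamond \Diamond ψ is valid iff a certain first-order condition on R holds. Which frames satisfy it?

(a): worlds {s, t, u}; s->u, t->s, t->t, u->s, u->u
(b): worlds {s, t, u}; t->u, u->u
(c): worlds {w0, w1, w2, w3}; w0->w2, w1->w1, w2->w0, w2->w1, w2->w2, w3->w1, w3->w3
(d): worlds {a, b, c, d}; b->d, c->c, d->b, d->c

none

This is the axiom for a generalized confluence (Geach) condition; its first-order frame correspondent is \forall x \forall z (xRz \to \exists w (x = w \wedge z R^2 w)).
(a): fails — tRs but no w with t=w and sR²w.
(b): fails — tRu but no w with t=w and uR²w.
(c): fails — w2Rw1 but no w with w2=w and w1R²w.
(d): fails — bRd but no w with b=w and dR²w.
Valid on no frame.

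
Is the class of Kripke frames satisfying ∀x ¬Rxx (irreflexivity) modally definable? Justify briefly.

Any modally definable frame class is closed under surjective bounded morphisms.
The 4-cycle (worlds 0,1,2,3 with 0→1→2→3→0) is irreflexive, and the map sending every world to a single reflexive point • is a surjective bounded morphism (forth: every edge maps to (•,•); back: every world has a successor). So any modal formula valid on the 4-cycle is also valid on the reflexive point, which is not irreflexive.
So no modal formula (or set of formulas) defines exactly the irreflexive frames.

No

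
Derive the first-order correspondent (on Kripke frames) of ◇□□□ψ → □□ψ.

This is a Sahlqvist (Geach-type) schema ◇^1□^3ψ → □^2◇^0ψ.
Minimal-valuation argument: fix x; take any y with xR^1y and any z with xR^2z. Set V(ψ) to the set of worlds R-reachable from y in exactly 3 steps. Then □^3ψ holds at y, so the antecedent holds at x; validity forces ◇^0ψ at z, giving a w with zR^0w and yR^3w.
First-order correspondent: ∀x ∀y ∀z ((xRy ∧ xR²z) → ∃w (yR³w ∧ z = w)).

∀x ∀y ∀z ((xRy ∧ xR²z) → ∃w (yR³w ∧ z = w))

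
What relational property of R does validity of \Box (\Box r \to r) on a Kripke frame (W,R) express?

shift-reflexivity: \forall x \forall y (Rxy \to Ryy)

Suppose □(□r→r) is valid. Take Rxy and set V(r)={w : Ryw}. Then at y, □r holds; since □(□r→r) at x, □r→r at y, so r at y, i.e. Ryy.
The converse is a direct semantic check.
So the correspondent is shift-reflexivity.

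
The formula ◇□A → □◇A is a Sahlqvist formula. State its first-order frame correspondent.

convergence: ∀x ∀y ∀z (Rxy ∧ Rxz → ∃w (Ryw ∧ Rzw))

Suppose ◇□A→□◇A is valid. Take Rxy, Rxz and set V(A)={w : Ryw}. Then □A at y so ◇□A at x, so □◇A at x, so ◇A at z, giving w with Rzw and Ryw.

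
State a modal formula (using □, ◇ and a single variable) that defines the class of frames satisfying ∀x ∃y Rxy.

□r → ◇r

This is seriality; the standard corresponding axiom is D: □r → ◇r.
Suppose □r→◇r is valid. At any x set V(r)=W. Then □r at x, so ◇r at x, so x has a successor.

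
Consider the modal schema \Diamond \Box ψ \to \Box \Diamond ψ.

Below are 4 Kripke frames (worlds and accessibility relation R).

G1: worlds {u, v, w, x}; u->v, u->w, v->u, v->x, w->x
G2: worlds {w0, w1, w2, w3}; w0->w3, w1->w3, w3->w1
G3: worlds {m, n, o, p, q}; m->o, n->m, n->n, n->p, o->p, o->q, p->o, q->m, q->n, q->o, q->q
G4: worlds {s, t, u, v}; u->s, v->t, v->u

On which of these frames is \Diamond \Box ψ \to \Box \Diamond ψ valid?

Frame correspondent (Sahlqvist): \forall x \forall y \forall z (Rxy \wedge Rxz \to \exists w (Ryw \wedge Rzw)) — i.e. convergence.
G1: fails — Rvu and Rvx but u and x have no common successor.
G2: holds.
G3: fails — Rnn and Rnm but n and m have no common successor.
G4: fails — Rus and Rus but s and s have no common successor.
Valid on: G2.

G2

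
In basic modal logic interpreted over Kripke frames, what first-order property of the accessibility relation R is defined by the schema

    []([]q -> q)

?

Shift-reflexivity

Suppose □(□q→q) is valid. Take Rxy and set V(q)={w : Ryw}. Then at y, □q holds; since □(□q→q) at x, □q→q at y, so q at y, i.e. Ryy.
The converse is a direct semantic check.
Frame condition: forall x forall y (Rxy -> Ryy).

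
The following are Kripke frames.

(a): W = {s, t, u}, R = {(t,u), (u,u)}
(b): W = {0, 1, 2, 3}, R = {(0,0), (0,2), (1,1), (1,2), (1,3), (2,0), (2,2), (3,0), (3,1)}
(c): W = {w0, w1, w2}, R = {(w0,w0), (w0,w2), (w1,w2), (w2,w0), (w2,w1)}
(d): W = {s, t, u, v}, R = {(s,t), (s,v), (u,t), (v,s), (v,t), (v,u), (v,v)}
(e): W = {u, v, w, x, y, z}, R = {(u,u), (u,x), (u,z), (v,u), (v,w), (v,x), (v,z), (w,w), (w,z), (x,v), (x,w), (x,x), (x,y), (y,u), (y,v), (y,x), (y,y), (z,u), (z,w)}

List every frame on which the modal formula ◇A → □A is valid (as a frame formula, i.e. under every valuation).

(a)

The schema corresponds to partial functionality: ∀x ∀y ∀z (Rxy ∧ Rxz → y = z).
(a): ✓.
(b): fails — 0 sees both 0 and 2.
(c): fails — w0 sees both w0 and w2.
(d): fails — s sees both t and v.
(e): fails — u sees both u and x.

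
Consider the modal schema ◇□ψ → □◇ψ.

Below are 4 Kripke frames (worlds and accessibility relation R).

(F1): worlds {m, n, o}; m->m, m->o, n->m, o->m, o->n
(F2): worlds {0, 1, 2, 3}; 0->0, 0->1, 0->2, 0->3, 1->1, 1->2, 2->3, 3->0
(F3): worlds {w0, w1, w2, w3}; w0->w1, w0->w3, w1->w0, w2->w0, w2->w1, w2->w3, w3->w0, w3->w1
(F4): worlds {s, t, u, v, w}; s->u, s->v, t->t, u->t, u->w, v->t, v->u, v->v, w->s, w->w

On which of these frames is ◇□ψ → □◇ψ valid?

(F1)

The schema corresponds to convergence: ∀x ∀y ∀z (Rxy ∧ Rxz → ∃w (Ryw ∧ Rzw)).
(F1): ✓.
(F2): fails — R02 and R01 but 2 and 1 have no common successor.
(F3): fails — Rw2w0 and Rw2w1 but w0 and w1 have no common successor.
(F4): fails — Ruw and Rut but w and t have no common successor.
Valid on: (F1).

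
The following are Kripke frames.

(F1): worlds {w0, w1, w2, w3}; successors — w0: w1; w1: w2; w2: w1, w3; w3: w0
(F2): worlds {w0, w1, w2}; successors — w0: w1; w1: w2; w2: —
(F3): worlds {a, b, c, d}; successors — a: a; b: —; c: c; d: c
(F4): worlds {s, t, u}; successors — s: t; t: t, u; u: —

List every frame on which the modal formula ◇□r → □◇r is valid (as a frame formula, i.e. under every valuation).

This is the axiom for convergence; its first-order frame correspondent is ∀x ∀y ∀z (Rxy ∧ Rxz → ∃w (Ryw ∧ Rzw)).
(F1): fails — Rw2w1 and Rw2w3 but w1 and w3 have no common successor.
(F2): fails — Rw1w2 and Rw1w2 but w2 and w2 have no common successor.
(F3): holds.
(F4): fails — Rtt and Rtu but t and u have no common successor.

(F3)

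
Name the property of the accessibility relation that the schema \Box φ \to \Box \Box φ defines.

Suppose □φ→□□φ is valid. Take Rxy, Ryz and set V(φ)={w : Rxw}. Then □φ at x, so □□φ at x, so □φ at y, so φ at z, i.e. Rxz.

transitivity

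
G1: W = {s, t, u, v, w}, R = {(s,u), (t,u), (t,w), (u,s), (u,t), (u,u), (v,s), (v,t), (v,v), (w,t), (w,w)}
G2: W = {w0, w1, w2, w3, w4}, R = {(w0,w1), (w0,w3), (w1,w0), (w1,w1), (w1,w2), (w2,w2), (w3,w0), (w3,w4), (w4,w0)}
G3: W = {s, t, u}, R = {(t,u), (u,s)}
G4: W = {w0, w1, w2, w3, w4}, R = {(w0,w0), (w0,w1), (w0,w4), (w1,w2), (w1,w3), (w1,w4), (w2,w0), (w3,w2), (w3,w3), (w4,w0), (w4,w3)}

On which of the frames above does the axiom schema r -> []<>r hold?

none

Frame correspondent (Sahlqvist): forall x forall y (Rxy -> Ryx) — i.e. symmetry.
G1: fails — Rvt but not Rtv.
G2: fails — Rw1w2 but not Rw2w1.
G3: fails — Rus but not Rsu.
G4: fails — Rw1w2 but not Rw2w1.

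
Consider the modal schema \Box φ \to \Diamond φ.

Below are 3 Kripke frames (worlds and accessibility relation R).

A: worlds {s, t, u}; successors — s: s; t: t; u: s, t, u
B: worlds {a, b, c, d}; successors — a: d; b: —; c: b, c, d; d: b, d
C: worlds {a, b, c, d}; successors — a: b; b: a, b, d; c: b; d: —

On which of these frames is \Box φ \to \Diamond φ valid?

Frame correspondent (Sahlqvist): \forall x \exists y Rxy — i.e. seriality.
A: condition met.
B: fails — world b has no successor.
C: fails — world d has no successor.
Valid on: A.

A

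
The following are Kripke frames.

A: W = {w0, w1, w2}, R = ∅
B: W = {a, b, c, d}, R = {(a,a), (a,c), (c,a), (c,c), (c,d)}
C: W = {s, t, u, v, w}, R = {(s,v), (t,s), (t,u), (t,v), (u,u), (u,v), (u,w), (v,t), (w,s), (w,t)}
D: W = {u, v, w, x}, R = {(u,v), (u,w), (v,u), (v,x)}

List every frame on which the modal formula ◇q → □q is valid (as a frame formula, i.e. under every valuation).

A

This is the axiom for partial functionality; its first-order frame correspondent is ∀x ∀y ∀z (Rxy ∧ Rxz → y = z).
A: ✓.
B: fails — a sees both a and c.
C: fails — t sees both s and u.
D: fails — u sees both v and w.
Valid on: A.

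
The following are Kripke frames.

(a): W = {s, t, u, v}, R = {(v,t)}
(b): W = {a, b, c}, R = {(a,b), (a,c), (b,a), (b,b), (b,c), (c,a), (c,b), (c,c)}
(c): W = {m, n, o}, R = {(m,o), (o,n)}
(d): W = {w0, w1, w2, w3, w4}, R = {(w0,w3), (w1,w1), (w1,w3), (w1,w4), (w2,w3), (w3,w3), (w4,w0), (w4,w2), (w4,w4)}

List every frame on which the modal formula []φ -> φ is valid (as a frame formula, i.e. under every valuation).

none

The schema corresponds to reflexivity: forall x Rxx.
(a): fails — world s does not see itself.
(b): fails — world a does not see itself.
(c): fails — world m does not see itself.
(d): fails — world w0 does not see itself.
Valid on no frame.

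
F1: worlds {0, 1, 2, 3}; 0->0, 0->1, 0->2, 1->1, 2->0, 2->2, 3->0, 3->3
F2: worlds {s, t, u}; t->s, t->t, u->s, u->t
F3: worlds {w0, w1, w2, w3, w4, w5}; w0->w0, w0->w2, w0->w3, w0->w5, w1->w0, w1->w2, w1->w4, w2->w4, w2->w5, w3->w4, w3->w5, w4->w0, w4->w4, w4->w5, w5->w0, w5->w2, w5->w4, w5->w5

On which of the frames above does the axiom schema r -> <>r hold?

F1

Frame correspondent (Sahlqvist): forall x Rxx — i.e. reflexivity.
F1: condition met.
F2: fails — world s does not see itself.
F3: fails — world w1 does not see itself.
Valid on: F1.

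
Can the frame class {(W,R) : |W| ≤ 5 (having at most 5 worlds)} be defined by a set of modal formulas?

Modal frame validity is preserved under disjoint unions.
Any modal formula valid on each of 6 disjoint one-world frames is valid on their disjoint union (validity is preserved under disjoint unions). Each one-world frame has |W|=1≤5, but the union has |W|=6.
So the class is not modally definable.

No — not modally definable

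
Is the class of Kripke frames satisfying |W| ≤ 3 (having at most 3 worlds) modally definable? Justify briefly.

Not modally definable

If a class were modally definable it would be closed under disjoint unions (Goldblatt–Thomason).
Any modal formula valid on each of 4 disjoint one-world frames is valid on their disjoint union (validity is preserved under disjoint unions). Each one-world frame has |W|=1≤3, but the union has |W|=4.
So the class is not modally definable.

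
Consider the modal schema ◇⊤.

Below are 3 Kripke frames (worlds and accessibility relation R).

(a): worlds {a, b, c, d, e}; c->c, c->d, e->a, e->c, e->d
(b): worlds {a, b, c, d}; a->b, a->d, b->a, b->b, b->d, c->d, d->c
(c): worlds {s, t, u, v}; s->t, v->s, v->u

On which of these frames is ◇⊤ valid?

(b)

This is the axiom for seriality; its first-order frame correspondent is ∀x ∃y Rxy.
(a): fails — world a has no successor.
(b): ✓.
(c): fails — world t has no successor.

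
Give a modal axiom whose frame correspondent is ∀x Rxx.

A defining formula is □q → q (the T axiom).
Suppose □q→q is valid. At any x set V(q)={w : Rxw}. Then □q holds at x, so q holds at x, i.e. Rxx.

□q → q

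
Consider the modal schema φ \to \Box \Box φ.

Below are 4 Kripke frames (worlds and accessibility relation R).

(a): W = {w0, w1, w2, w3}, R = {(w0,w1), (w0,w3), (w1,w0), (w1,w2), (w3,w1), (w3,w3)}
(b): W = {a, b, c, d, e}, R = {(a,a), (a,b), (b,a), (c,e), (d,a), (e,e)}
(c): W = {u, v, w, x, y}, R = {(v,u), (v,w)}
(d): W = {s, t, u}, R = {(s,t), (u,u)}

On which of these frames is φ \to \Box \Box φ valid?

The schema corresponds to a generalized confluence (Geach) condition: \forall x \forall z (x R^2 z \to \exists w (x = w \wedge z = w)).
(a): fails — w0R²w1 but w0 ≠ w1.
(b): fails — aR²b but a ≠ b.
(c): ✓.
(d): ✓.

(c), (d)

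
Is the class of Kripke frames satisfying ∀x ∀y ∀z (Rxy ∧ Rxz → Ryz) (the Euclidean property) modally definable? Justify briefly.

The condition is the Euclidean property. A defining modal formula is ◇p → □◇p.
Suppose ◇p→□◇p is valid. Take Rxy, Rxz and set V(p)={y}. Then ◇p at x, so □◇p at x, so ◇p at z, so some w with Rzw has p; w=y, i.e. Rzy. By symmetry of the argument, Ryz.

Yes — defined by ◇p → □◇p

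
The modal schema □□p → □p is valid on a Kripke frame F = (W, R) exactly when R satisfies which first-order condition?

Density

Suppose □□p→□p is valid. Take Rxy and set V(p)={w : xR²w}. Then □□p at x, so □p at x, so p at y, i.e. ∃z(Rxz∧Rzy).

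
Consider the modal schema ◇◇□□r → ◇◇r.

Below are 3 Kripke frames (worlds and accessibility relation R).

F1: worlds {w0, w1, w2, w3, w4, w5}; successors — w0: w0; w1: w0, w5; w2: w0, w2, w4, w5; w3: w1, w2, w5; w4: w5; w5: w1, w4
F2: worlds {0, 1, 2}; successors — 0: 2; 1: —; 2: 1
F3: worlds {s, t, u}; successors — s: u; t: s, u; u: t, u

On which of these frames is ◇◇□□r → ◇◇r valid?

F1, F3

Frame correspondent (Sahlqvist): ∀x ∀y (xR²y → ∃w (yR²w ∧ xR²w)) — i.e. a generalized confluence (Geach) condition.
F1: condition met.
F2: fails — 0R²1 but no w with 1R²w and 0R²w.
F3: condition met.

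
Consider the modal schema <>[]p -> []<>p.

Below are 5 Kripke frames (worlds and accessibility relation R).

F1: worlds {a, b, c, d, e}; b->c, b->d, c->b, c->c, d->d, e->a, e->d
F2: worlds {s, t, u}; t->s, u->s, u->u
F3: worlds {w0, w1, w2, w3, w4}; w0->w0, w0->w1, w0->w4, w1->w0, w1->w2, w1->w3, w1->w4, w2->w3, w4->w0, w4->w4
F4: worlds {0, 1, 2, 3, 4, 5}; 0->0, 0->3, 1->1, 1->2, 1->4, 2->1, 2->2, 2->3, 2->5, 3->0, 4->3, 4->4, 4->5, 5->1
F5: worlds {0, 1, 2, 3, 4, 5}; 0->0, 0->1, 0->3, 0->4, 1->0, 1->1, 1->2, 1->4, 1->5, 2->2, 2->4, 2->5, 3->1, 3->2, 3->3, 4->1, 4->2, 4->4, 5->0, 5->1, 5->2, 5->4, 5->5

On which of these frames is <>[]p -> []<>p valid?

Frame correspondent (Sahlqvist): forall x forall y forall z (Rxy & Rxz -> exists w (Ryw & Rzw)) — i.e. convergence.
F1: fails — Rbc and Rbd but c and d have no common successor.
F2: fails — Rts and Rts but s and s have no common successor.
F3: fails — Rw1w2 and Rw1w0 but w2 and w0 have no common successor.
F4: fails — R23 and R25 but 3 and 5 have no common successor.
F5: condition met.

F5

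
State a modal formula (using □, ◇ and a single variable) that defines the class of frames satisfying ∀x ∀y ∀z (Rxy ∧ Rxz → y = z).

◇ψ → □ψ

A defining formula is ◇ψ → □ψ (the CD axiom).
Suppose ◇ψ→□ψ is valid. Take Rxy, Rxz and set V(ψ)={y}. Then ◇ψ at x, so □ψ at x, so ψ at z, i.e. z=y.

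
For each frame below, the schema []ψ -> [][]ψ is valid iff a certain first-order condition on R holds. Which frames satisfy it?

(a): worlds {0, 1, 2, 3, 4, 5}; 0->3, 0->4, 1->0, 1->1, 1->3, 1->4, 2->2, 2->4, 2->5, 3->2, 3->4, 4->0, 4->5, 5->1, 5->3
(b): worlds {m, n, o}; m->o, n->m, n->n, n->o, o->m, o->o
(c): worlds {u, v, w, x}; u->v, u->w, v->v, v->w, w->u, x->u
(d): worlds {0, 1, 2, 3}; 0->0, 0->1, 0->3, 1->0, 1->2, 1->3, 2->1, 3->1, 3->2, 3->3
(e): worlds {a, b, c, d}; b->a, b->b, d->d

This is the axiom for transitivity; its first-order frame correspondent is forall x forall y forall z (Rxy & Ryz -> Rxz).
(a): fails — R34 and R45 but not R35.
(b): fails — Rmo and Rom but not Rmm.
(c): fails — Rwu and Ruv but not Rwv.
(d): fails — R10 and R01 but not R11.
(e): ✓.

(e)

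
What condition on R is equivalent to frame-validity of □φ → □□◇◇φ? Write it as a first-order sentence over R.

∀x ∀z (xR²z → ∃w (xRw ∧ zR²w))

This is a Sahlqvist (Geach-type) schema ◇^0□^1φ → □^2◇^2φ.
Minimal-valuation argument: fix x; take any y with xR^0y and any z with xR^2z. Set V(φ) to the set of worlds R-reachable from y in exactly 1 step. Then □^1φ holds at y, so the antecedent holds at x; validity forces ◇^2φ at z, giving a w with zR^2w and yR^1w.
First-order correspondent: ∀x ∀z (xR²z → ∃w (xRw ∧ zR²w)).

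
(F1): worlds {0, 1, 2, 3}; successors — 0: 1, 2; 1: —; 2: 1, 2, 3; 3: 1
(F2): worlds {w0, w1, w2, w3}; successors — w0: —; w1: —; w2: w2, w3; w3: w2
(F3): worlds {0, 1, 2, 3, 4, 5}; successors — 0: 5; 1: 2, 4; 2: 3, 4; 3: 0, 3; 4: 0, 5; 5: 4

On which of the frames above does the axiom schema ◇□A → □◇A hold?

(F2)

The schema corresponds to convergence: ∀x ∀y ∀z (Rxy ∧ Rxz → ∃w (Ryw ∧ Rzw)).
(F1): fails — R02 and R01 but 2 and 1 have no common successor.
(F2): satisfies the condition.
(F3): fails — R12 and R14 but 2 and 4 have no common successor.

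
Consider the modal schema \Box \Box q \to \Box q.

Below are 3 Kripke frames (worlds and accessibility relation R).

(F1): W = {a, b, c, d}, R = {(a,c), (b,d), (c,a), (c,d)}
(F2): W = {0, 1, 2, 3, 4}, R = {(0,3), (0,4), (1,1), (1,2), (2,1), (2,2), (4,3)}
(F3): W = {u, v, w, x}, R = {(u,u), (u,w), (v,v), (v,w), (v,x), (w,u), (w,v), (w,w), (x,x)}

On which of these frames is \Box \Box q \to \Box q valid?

(F3)

The schema corresponds to density: \forall x \forall y (Rxy \to \exists z (Rxz \wedge Rzy)).
(F1): fails — Rac but no z with Raz and Rzc.
(F2): fails — R43 but no z with R4z and Rz3.
(F3): condition met.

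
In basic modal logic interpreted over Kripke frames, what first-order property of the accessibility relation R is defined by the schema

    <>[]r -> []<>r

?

convergence

Suppose ◇□r→□◇r is valid. Take Rxy, Rxz and set V(r)={w : Ryw}. Then □r at y so ◇□r at x, so □◇r at x, so ◇r at z, giving w with Rzw and Ryw.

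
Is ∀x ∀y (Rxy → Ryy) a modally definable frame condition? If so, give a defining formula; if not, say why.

Yes, by □(□p → p)

Yes: it is shift-reflexivity, defined by the T□ schema □(□p → p).
Suppose □(□p→p) is valid. Take Rxy and set V(p)={w : Ryw}. Then at y, □p holds; since □(□p→p) at x, □p→p at y, so p at y, i.e. Ryy.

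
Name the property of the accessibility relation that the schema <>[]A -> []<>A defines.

Suppose ◇□A→□◇A is valid. Take Rxy, Rxz and set V(A)={w : Ryw}. Then □A at y so ◇□A at x, so □◇A at x, so ◇A at z, giving w with Rzw and Ryw.

Convergence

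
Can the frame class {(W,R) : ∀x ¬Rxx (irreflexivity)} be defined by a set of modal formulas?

Not modally definable

If a class were modally definable it would be closed under surjective bounded morphisms (Goldblatt–Thomason).
The 2-cycle (worlds a,b with a→b→a) is irreflexive, and the map sending every world to a single reflexive point • is a surjective bounded morphism (forth: every edge maps to (•,•); back: every world has a successor). So any modal formula valid on the 2-cycle is also valid on the reflexive point, which is not irreflexive.
Hence irreflexivity is not modally definable.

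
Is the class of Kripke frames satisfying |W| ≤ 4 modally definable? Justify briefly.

Not modally definable

If a class were modally definable it would be closed under disjoint unions (Goldblatt–Thomason).
Any modal formula valid on each of 5 disjoint one-world frames is valid on their disjoint union (validity is preserved under disjoint unions). Each one-world frame has |W|=1≤4, but the union has |W|=5.
So the class is not modally definable.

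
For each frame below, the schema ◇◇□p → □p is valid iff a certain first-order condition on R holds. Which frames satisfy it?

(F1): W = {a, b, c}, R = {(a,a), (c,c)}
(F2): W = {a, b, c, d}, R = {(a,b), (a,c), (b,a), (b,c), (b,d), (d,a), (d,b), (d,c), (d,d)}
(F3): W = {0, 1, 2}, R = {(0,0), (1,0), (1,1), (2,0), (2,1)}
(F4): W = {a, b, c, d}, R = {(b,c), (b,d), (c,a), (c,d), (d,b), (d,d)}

Frame correspondent (Sahlqvist): ∀x ∀y ∀z ((xR²y ∧ xRz) → ∃w (yRw ∧ z = w)) — i.e. a generalized confluence (Geach) condition.
(F1): satisfies the condition.
(F2): fails — aR²c, aRb but no w with cRw and b=w.
(F3): fails — 1R²0, 1R1 but no w with 0Rw and 1=w.
(F4): fails — bR²a, bRc but no w with aRw and c=w.
Valid on: (F1).

(F1)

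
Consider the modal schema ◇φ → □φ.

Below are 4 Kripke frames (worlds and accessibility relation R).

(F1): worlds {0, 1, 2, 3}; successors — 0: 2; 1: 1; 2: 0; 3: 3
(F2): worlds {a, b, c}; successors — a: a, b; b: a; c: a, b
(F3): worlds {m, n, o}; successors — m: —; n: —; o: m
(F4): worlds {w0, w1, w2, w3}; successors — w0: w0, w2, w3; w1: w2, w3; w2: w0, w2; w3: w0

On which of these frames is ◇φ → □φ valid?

(F1), (F3)

This is the axiom for partial functionality; its first-order frame correspondent is ∀x ∀y ∀z (Rxy ∧ Rxz → y = z).
(F1): satisfies the condition.
(F2): fails — a sees both a and b.
(F3): satisfies the condition.
(F4): fails — w0 sees both w0 and w2.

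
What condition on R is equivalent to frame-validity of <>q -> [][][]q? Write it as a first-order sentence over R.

forall x forall y forall z ((xRy & x R^3 z) -> exists w (y = w & z = w))

This is a Sahlqvist (Geach-type) schema ◇^1□^0q → □^3◇^0q.
Minimal-valuation argument: fix x; take any y with xR^1y and any z with xR^3z. Set V(q) to the set of worlds R-reachable from y in exactly 0 steps. Then □^0q holds at y, so the antecedent holds at x; validity forces ◇^0q at z, giving a w with zR^0w and yR^0w.
First-order correspondent: forall x forall y forall z ((xRy & x R^3 z) -> exists w (y = w & z = w)).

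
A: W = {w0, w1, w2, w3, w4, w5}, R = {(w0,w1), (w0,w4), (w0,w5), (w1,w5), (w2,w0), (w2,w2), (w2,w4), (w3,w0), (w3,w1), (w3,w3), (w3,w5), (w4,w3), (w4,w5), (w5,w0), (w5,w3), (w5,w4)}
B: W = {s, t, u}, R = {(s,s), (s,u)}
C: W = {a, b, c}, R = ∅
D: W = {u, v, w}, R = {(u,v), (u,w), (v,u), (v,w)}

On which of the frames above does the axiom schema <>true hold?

This is the axiom for seriality; its first-order frame correspondent is forall x exists y Rxy.
A: holds.
B: fails — world t has no successor.
C: fails — world a has no successor.
D: fails — world w has no successor.

A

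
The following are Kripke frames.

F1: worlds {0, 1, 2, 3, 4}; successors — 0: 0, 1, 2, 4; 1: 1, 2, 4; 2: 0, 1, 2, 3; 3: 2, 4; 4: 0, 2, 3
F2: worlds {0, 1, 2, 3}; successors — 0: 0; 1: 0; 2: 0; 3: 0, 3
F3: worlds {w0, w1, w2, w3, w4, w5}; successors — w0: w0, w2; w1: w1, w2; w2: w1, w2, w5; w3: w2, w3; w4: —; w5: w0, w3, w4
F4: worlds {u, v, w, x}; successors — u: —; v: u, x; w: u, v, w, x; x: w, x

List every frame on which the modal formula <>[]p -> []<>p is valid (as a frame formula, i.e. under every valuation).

Frame correspondent (Sahlqvist): forall x forall y forall z (Rxy & Rxz -> exists w (Ryw & Rzw)) — i.e. convergence.
F1: satisfies the condition.
F2: satisfies the condition.
F3: fails — Rw2w5 and Rw2w1 but w5 and w1 have no common successor.
F4: fails — Rvu and Rvu but u and u have no common successor.
Valid on: F1, F2.

F1, F2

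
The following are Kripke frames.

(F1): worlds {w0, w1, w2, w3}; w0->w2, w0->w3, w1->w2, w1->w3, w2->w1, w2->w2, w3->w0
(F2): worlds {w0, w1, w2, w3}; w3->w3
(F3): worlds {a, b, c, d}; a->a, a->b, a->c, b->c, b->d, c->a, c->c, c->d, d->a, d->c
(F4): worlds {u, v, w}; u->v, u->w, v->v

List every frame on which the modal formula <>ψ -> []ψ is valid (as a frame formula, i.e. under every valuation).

Frame correspondent (Sahlqvist): forall x forall y forall z (Rxy & Rxz -> y = z) — i.e. partial functionality.
(F1): fails — w0 sees both w2 and w3.
(F2): condition met.
(F3): fails — a sees both a and b.
(F4): fails — u sees both v and w.

(F2)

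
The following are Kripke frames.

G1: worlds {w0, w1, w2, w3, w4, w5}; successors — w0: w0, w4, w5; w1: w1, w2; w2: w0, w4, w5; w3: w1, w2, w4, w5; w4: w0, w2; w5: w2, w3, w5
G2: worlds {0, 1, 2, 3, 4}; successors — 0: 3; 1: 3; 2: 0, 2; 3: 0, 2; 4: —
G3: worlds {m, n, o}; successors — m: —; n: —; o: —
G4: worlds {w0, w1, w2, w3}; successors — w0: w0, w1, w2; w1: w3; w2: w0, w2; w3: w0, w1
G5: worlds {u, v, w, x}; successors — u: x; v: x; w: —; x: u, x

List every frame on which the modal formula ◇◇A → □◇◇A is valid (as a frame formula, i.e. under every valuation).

This is the axiom for a generalized confluence (Geach) condition; its first-order frame correspondent is ∀x ∀y ∀z ((xR²y ∧ xRz) → ∃w (y = w ∧ zR²w)).
G1: fails — w0R²w2, w0Rw4 but no w with w2=w and w4R²w.
G2: fails — 2R²3, 2R0 but no w with 3=w and 0R²w.
G3: satisfies the condition.
G4: fails — w0R²w2, w0Rw1 but no w with w2=w and w1R²w.
G5: satisfies the condition.
Valid on: G3, G5.

G3, G5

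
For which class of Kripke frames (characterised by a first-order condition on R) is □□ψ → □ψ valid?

density

Suppose □□ψ→□ψ is valid. Take Rxy and set V(ψ)={w : xR²w}. Then □□ψ at x, so □ψ at x, so ψ at y, i.e. ∃z(Rxz∧Rzy).
Conversely, on a frame with density the schema holds at every world under every valuation.
Frame condition: ∀x ∀y (Rxy → ∃z (Rxz ∧ Rzy)).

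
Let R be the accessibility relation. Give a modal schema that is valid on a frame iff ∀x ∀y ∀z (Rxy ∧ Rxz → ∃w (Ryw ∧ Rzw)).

◇□p → □◇p

The condition is convergence. The .2 schema ◇□p → □◇p defines it.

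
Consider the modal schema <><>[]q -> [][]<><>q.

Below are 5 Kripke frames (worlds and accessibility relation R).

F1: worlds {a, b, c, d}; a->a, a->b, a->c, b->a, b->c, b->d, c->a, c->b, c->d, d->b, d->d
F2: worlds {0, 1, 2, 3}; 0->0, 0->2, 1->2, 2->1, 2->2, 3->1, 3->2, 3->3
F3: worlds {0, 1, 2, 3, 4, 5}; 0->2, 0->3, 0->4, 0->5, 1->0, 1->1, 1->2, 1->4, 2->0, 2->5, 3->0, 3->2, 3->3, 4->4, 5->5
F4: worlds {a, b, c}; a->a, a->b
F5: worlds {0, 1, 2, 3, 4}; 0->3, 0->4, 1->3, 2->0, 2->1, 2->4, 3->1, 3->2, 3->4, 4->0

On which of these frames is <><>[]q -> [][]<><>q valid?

Frame correspondent (Sahlqvist): forall x forall y forall z ((x R^2 y & x R^2 z) -> exists w (yRw & z R^2 w)) — i.e. a generalized confluence (Geach) condition.
F1: ✓.
F2: ✓.
F3: fails — 0R²2, 0R²4 but no w with 2Rw and 4R²w.
F4: fails — aR²a, aR²b but no w with aRw and bR²w.
F5: fails — 0R²1, 0R²0 but no w with 1Rw and 0R²w.

F1, F2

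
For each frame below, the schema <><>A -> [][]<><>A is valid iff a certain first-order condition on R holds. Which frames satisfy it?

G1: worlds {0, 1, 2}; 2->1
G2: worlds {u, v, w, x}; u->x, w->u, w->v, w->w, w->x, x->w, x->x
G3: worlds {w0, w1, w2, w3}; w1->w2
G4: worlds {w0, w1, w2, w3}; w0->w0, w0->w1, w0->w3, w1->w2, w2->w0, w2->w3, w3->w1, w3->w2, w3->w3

The schema corresponds to a generalized confluence (Geach) condition: forall x forall y forall z ((x R^2 y & x R^2 z) -> exists w (y = w & z R^2 w)).
G1: satisfies the condition.
G2: fails — wR²u, wR²u but no t with u=t and uR²t.
G3: satisfies the condition.
G4: fails — w0R²w1, w0R²w1 but no w with w1=w and w1R²w.

G1, G3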